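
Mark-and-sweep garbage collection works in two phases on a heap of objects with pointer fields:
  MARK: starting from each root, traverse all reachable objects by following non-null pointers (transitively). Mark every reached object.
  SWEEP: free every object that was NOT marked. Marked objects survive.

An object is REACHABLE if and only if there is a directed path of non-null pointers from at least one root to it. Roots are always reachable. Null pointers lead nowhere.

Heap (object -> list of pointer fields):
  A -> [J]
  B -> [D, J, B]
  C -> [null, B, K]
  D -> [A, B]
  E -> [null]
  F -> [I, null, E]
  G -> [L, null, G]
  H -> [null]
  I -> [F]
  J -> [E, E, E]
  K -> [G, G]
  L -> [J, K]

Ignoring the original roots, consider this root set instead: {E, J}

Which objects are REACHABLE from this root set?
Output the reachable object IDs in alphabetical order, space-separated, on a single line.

Answer: E J

Derivation:
Roots: E J
Mark E: refs=null, marked=E
Mark J: refs=E E E, marked=E J
Unmarked (collected): A B C D F G H I K L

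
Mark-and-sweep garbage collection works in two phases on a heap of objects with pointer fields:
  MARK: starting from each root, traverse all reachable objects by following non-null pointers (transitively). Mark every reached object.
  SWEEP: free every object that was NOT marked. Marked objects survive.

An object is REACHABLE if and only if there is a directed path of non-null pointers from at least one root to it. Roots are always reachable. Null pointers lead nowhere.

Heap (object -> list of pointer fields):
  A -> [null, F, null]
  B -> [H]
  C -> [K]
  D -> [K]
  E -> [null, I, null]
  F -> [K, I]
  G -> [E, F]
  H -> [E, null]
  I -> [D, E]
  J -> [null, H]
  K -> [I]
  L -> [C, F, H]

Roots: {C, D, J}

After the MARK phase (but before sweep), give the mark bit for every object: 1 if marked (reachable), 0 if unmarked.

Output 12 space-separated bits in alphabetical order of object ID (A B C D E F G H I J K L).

Answer: 0 0 1 1 1 0 0 1 1 1 1 0

Derivation:
Roots: C D J
Mark C: refs=K, marked=C
Mark D: refs=K, marked=C D
Mark J: refs=null H, marked=C D J
Mark K: refs=I, marked=C D J K
Mark H: refs=E null, marked=C D H J K
Mark I: refs=D E, marked=C D H I J K
Mark E: refs=null I null, marked=C D E H I J K
Unmarked (collected): A B F G L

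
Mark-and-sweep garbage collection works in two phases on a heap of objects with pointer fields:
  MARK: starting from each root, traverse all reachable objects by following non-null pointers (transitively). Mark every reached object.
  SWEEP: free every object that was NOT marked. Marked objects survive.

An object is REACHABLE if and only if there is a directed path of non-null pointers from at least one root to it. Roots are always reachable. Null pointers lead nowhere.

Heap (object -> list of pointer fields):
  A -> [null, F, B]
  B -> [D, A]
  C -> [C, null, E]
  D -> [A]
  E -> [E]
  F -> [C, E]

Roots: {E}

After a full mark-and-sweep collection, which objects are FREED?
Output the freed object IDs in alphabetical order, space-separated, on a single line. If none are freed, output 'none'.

Answer: A B C D F

Derivation:
Roots: E
Mark E: refs=E, marked=E
Unmarked (collected): A B C D F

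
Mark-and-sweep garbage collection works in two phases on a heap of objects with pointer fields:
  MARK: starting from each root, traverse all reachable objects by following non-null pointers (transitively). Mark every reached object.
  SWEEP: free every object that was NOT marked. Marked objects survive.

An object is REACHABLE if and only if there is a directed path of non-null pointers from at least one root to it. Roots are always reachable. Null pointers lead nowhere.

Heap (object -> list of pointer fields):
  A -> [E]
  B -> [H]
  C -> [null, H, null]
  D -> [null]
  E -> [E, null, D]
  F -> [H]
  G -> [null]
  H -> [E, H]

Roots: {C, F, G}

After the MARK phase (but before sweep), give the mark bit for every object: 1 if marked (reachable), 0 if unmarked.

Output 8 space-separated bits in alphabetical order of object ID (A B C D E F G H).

Roots: C F G
Mark C: refs=null H null, marked=C
Mark F: refs=H, marked=C F
Mark G: refs=null, marked=C F G
Mark H: refs=E H, marked=C F G H
Mark E: refs=E null D, marked=C E F G H
Mark D: refs=null, marked=C D E F G H
Unmarked (collected): A B

Answer: 0 0 1 1 1 1 1 1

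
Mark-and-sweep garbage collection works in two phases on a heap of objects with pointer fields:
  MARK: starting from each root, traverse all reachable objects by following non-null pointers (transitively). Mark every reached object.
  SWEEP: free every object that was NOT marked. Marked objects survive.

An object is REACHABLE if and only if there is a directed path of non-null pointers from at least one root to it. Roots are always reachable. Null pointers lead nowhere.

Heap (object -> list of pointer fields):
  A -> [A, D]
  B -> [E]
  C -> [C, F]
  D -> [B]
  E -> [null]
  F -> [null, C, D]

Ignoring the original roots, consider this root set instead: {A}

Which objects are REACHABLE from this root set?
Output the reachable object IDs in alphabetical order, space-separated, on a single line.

Roots: A
Mark A: refs=A D, marked=A
Mark D: refs=B, marked=A D
Mark B: refs=E, marked=A B D
Mark E: refs=null, marked=A B D E
Unmarked (collected): C F

Answer: A B D E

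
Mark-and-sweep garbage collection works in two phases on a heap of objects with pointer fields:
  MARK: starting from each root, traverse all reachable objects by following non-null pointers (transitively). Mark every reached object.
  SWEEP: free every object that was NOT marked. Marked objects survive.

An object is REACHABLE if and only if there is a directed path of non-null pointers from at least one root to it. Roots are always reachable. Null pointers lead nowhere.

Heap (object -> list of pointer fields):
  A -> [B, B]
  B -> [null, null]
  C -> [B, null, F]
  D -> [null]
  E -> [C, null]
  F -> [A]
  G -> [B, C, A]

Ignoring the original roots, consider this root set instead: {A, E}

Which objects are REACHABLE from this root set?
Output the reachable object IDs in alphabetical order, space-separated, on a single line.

Roots: A E
Mark A: refs=B B, marked=A
Mark E: refs=C null, marked=A E
Mark B: refs=null null, marked=A B E
Mark C: refs=B null F, marked=A B C E
Mark F: refs=A, marked=A B C E F
Unmarked (collected): D G

Answer: A B C E F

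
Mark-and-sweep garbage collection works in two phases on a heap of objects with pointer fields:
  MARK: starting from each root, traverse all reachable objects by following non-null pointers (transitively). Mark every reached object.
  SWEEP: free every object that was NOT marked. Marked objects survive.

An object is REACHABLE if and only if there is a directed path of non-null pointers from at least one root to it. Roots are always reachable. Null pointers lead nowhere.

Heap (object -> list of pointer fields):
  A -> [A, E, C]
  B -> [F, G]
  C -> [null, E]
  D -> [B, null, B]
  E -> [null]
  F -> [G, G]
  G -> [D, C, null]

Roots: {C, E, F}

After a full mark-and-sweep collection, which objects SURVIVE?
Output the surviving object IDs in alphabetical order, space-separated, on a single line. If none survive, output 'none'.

Roots: C E F
Mark C: refs=null E, marked=C
Mark E: refs=null, marked=C E
Mark F: refs=G G, marked=C E F
Mark G: refs=D C null, marked=C E F G
Mark D: refs=B null B, marked=C D E F G
Mark B: refs=F G, marked=B C D E F G
Unmarked (collected): A

Answer: B C D E F G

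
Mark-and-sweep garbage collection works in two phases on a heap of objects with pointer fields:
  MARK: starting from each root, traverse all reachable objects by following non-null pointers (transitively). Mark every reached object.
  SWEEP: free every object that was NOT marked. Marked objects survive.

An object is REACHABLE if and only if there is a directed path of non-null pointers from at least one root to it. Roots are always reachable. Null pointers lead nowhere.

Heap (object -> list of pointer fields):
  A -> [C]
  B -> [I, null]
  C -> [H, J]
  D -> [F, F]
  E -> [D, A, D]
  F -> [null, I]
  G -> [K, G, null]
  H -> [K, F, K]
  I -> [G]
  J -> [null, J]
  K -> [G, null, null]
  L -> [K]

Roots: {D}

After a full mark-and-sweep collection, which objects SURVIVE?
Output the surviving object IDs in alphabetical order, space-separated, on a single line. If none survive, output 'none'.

Answer: D F G I K

Derivation:
Roots: D
Mark D: refs=F F, marked=D
Mark F: refs=null I, marked=D F
Mark I: refs=G, marked=D F I
Mark G: refs=K G null, marked=D F G I
Mark K: refs=G null null, marked=D F G I K
Unmarked (collected): A B C E H J L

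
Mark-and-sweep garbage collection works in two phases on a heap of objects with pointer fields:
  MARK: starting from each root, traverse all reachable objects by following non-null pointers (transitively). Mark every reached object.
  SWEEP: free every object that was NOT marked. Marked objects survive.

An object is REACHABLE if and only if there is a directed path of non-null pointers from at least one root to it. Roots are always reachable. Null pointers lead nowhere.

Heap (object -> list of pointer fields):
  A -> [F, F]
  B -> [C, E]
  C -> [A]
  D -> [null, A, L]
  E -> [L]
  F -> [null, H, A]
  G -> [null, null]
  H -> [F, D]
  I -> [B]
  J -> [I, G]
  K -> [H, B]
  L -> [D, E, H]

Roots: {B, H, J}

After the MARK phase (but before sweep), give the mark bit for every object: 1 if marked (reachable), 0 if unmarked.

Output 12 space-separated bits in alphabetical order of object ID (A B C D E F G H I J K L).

Answer: 1 1 1 1 1 1 1 1 1 1 0 1

Derivation:
Roots: B H J
Mark B: refs=C E, marked=B
Mark H: refs=F D, marked=B H
Mark J: refs=I G, marked=B H J
Mark C: refs=A, marked=B C H J
Mark E: refs=L, marked=B C E H J
Mark F: refs=null H A, marked=B C E F H J
Mark D: refs=null A L, marked=B C D E F H J
Mark I: refs=B, marked=B C D E F H I J
Mark G: refs=null null, marked=B C D E F G H I J
Mark A: refs=F F, marked=A B C D E F G H I J
Mark L: refs=D E H, marked=A B C D E F G H I J L
Unmarked (collected): K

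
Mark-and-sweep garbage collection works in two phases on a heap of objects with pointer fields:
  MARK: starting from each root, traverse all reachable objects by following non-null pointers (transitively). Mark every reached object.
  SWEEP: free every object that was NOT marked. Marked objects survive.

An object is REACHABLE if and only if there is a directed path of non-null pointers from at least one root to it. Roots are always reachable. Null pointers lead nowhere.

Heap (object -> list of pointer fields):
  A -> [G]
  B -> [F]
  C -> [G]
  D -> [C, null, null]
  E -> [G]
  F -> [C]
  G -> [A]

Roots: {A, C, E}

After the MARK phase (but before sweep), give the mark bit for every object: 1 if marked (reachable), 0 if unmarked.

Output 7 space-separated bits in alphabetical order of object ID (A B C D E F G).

Answer: 1 0 1 0 1 0 1

Derivation:
Roots: A C E
Mark A: refs=G, marked=A
Mark C: refs=G, marked=A C
Mark E: refs=G, marked=A C E
Mark G: refs=A, marked=A C E G
Unmarked (collected): B D F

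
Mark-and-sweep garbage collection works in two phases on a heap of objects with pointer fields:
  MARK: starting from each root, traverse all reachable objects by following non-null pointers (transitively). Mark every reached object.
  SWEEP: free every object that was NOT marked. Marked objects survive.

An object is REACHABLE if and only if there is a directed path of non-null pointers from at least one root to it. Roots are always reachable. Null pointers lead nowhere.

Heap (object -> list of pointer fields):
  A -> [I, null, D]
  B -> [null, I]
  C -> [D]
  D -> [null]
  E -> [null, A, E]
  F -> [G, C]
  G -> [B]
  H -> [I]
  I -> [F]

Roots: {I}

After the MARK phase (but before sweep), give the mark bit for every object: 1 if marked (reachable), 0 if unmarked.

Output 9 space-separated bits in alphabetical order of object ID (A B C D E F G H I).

Answer: 0 1 1 1 0 1 1 0 1

Derivation:
Roots: I
Mark I: refs=F, marked=I
Mark F: refs=G C, marked=F I
Mark G: refs=B, marked=F G I
Mark C: refs=D, marked=C F G I
Mark B: refs=null I, marked=B C F G I
Mark D: refs=null, marked=B C D F G I
Unmarked (collected): A E H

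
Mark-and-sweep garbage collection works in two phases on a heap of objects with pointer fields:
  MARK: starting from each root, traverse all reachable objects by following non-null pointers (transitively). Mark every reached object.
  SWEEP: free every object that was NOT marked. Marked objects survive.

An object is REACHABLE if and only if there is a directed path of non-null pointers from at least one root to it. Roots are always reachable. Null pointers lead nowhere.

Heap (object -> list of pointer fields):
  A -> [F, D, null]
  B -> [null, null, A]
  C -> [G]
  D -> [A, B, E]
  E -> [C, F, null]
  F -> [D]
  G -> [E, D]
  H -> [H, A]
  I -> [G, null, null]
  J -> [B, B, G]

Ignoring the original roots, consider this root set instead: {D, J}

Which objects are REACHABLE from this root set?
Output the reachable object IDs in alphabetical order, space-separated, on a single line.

Roots: D J
Mark D: refs=A B E, marked=D
Mark J: refs=B B G, marked=D J
Mark A: refs=F D null, marked=A D J
Mark B: refs=null null A, marked=A B D J
Mark E: refs=C F null, marked=A B D E J
Mark G: refs=E D, marked=A B D E G J
Mark F: refs=D, marked=A B D E F G J
Mark C: refs=G, marked=A B C D E F G J
Unmarked (collected): H I

Answer: A B C D E F G J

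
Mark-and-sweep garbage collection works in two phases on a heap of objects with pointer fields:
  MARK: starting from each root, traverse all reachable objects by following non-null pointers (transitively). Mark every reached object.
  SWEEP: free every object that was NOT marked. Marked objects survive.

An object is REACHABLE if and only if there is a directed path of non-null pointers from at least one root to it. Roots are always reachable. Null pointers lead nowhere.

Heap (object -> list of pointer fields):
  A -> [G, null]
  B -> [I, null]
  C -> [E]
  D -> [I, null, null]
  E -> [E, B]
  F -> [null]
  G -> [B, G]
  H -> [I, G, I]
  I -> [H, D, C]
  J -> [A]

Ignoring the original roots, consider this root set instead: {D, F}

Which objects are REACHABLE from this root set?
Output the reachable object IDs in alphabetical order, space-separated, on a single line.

Answer: B C D E F G H I

Derivation:
Roots: D F
Mark D: refs=I null null, marked=D
Mark F: refs=null, marked=D F
Mark I: refs=H D C, marked=D F I
Mark H: refs=I G I, marked=D F H I
Mark C: refs=E, marked=C D F H I
Mark G: refs=B G, marked=C D F G H I
Mark E: refs=E B, marked=C D E F G H I
Mark B: refs=I null, marked=B C D E F G H I
Unmarked (collected): A J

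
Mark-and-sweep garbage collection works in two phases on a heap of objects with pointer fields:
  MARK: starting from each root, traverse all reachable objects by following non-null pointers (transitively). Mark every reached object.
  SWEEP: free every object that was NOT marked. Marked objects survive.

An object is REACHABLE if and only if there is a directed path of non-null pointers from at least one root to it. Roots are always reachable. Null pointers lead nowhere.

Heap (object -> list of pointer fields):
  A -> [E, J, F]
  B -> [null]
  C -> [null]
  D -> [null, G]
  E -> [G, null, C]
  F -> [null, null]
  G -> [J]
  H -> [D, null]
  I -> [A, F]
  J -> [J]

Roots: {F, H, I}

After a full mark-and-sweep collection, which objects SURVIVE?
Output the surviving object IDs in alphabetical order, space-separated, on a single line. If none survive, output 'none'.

Roots: F H I
Mark F: refs=null null, marked=F
Mark H: refs=D null, marked=F H
Mark I: refs=A F, marked=F H I
Mark D: refs=null G, marked=D F H I
Mark A: refs=E J F, marked=A D F H I
Mark G: refs=J, marked=A D F G H I
Mark E: refs=G null C, marked=A D E F G H I
Mark J: refs=J, marked=A D E F G H I J
Mark C: refs=null, marked=A C D E F G H I J
Unmarked (collected): B

Answer: A C D E F G H I J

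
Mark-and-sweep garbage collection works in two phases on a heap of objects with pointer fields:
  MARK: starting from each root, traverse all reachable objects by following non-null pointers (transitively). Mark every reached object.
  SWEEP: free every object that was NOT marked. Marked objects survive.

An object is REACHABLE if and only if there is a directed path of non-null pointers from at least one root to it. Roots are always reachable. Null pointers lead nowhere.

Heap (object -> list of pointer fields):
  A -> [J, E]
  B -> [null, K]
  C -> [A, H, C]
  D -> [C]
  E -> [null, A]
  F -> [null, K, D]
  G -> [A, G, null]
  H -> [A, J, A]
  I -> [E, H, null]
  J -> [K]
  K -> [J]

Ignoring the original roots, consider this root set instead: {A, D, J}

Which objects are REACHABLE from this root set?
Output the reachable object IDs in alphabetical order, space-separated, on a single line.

Answer: A C D E H J K

Derivation:
Roots: A D J
Mark A: refs=J E, marked=A
Mark D: refs=C, marked=A D
Mark J: refs=K, marked=A D J
Mark E: refs=null A, marked=A D E J
Mark C: refs=A H C, marked=A C D E J
Mark K: refs=J, marked=A C D E J K
Mark H: refs=A J A, marked=A C D E H J K
Unmarked (collected): B F G I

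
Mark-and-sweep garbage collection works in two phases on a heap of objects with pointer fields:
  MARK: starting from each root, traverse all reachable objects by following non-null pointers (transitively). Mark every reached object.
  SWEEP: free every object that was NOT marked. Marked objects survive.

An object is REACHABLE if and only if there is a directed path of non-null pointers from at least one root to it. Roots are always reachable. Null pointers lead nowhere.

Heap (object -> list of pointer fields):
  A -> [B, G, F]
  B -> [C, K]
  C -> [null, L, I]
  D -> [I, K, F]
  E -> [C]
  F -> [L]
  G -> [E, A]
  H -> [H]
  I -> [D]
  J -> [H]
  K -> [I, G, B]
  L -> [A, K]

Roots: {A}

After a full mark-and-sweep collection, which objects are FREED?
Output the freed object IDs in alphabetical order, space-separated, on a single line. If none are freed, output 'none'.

Answer: H J

Derivation:
Roots: A
Mark A: refs=B G F, marked=A
Mark B: refs=C K, marked=A B
Mark G: refs=E A, marked=A B G
Mark F: refs=L, marked=A B F G
Mark C: refs=null L I, marked=A B C F G
Mark K: refs=I G B, marked=A B C F G K
Mark E: refs=C, marked=A B C E F G K
Mark L: refs=A K, marked=A B C E F G K L
Mark I: refs=D, marked=A B C E F G I K L
Mark D: refs=I K F, marked=A B C D E F G I K L
Unmarked (collected): H J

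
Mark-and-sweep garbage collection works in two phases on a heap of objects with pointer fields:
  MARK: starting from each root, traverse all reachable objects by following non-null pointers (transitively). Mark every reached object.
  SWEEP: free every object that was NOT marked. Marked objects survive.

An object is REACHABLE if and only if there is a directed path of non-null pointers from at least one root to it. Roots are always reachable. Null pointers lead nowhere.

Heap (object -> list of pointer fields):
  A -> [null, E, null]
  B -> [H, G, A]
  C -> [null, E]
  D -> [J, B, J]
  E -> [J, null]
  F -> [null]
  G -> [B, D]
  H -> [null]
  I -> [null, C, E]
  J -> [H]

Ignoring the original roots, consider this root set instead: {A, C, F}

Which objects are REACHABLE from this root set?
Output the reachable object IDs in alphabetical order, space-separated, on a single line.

Answer: A C E F H J

Derivation:
Roots: A C F
Mark A: refs=null E null, marked=A
Mark C: refs=null E, marked=A C
Mark F: refs=null, marked=A C F
Mark E: refs=J null, marked=A C E F
Mark J: refs=H, marked=A C E F J
Mark H: refs=null, marked=A C E F H J
Unmarked (collected): B D G I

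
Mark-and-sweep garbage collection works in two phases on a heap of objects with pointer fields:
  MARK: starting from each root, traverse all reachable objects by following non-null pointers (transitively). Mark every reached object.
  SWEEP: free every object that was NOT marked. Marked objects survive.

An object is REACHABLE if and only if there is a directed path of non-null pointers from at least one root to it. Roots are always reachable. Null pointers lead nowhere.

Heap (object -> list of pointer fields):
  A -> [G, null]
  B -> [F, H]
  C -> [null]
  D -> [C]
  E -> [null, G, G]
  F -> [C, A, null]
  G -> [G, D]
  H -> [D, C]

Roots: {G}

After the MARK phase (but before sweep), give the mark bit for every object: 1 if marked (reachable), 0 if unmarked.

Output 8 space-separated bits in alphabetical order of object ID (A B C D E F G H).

Roots: G
Mark G: refs=G D, marked=G
Mark D: refs=C, marked=D G
Mark C: refs=null, marked=C D G
Unmarked (collected): A B E F H

Answer: 0 0 1 1 0 0 1 0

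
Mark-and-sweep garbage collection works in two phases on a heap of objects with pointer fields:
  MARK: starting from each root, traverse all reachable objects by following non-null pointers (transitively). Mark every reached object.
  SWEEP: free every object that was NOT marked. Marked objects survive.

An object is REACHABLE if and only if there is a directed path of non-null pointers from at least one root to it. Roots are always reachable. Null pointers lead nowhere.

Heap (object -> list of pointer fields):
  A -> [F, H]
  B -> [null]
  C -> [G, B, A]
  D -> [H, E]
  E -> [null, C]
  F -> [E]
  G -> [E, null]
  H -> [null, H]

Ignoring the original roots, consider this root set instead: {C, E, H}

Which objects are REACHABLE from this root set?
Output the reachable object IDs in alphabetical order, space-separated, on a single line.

Answer: A B C E F G H

Derivation:
Roots: C E H
Mark C: refs=G B A, marked=C
Mark E: refs=null C, marked=C E
Mark H: refs=null H, marked=C E H
Mark G: refs=E null, marked=C E G H
Mark B: refs=null, marked=B C E G H
Mark A: refs=F H, marked=A B C E G H
Mark F: refs=E, marked=A B C E F G H
Unmarked (collected): D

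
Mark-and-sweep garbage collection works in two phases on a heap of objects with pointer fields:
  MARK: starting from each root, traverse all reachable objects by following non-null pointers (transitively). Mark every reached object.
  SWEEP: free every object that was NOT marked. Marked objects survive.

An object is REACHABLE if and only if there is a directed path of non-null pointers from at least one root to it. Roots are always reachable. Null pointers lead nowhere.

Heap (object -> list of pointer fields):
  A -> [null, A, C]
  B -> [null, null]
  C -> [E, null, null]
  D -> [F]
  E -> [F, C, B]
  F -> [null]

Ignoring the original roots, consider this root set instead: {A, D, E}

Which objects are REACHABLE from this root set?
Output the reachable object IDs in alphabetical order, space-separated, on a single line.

Answer: A B C D E F

Derivation:
Roots: A D E
Mark A: refs=null A C, marked=A
Mark D: refs=F, marked=A D
Mark E: refs=F C B, marked=A D E
Mark C: refs=E null null, marked=A C D E
Mark F: refs=null, marked=A C D E F
Mark B: refs=null null, marked=A B C D E F
Unmarked (collected): (none)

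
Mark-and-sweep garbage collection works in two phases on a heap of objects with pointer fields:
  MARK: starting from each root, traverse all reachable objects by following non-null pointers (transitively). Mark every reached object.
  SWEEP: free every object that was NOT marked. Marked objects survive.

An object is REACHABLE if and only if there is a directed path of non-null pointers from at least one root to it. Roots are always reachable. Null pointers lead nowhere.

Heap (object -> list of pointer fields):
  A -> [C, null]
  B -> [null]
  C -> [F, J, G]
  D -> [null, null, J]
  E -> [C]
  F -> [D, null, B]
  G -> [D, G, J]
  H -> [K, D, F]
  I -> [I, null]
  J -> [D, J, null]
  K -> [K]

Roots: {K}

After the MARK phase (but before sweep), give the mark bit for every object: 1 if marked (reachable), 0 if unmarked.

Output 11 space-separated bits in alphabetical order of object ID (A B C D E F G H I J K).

Roots: K
Mark K: refs=K, marked=K
Unmarked (collected): A B C D E F G H I J

Answer: 0 0 0 0 0 0 0 0 0 0 1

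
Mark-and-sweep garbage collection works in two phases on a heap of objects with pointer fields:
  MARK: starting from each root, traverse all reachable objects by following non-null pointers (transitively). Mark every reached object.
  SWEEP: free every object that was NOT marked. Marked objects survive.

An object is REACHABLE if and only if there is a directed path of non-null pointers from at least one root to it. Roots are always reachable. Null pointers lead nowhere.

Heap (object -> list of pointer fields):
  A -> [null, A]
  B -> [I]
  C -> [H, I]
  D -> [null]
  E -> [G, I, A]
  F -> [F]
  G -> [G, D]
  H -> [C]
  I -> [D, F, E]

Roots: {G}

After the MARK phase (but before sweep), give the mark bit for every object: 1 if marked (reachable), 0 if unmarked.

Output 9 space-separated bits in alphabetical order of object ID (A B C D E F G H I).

Roots: G
Mark G: refs=G D, marked=G
Mark D: refs=null, marked=D G
Unmarked (collected): A B C E F H I

Answer: 0 0 0 1 0 0 1 0 0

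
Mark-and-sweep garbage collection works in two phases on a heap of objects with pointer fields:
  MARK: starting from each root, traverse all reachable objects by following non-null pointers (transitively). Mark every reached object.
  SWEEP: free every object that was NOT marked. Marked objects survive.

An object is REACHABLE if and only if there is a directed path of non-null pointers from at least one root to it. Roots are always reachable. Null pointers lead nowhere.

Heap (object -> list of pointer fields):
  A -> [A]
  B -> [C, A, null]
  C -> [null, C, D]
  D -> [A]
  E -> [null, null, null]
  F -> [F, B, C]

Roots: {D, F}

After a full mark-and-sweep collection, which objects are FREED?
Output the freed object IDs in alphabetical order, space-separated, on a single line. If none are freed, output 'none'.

Roots: D F
Mark D: refs=A, marked=D
Mark F: refs=F B C, marked=D F
Mark A: refs=A, marked=A D F
Mark B: refs=C A null, marked=A B D F
Mark C: refs=null C D, marked=A B C D F
Unmarked (collected): E

Answer: E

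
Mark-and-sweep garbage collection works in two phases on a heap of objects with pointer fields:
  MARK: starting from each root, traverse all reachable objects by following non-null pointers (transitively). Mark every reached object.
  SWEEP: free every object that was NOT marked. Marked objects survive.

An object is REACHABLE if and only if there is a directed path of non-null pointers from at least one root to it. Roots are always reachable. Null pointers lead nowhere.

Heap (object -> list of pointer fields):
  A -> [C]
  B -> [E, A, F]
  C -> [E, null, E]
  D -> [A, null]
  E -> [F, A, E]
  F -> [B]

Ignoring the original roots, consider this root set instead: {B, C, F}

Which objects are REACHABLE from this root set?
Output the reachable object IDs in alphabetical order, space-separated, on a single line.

Roots: B C F
Mark B: refs=E A F, marked=B
Mark C: refs=E null E, marked=B C
Mark F: refs=B, marked=B C F
Mark E: refs=F A E, marked=B C E F
Mark A: refs=C, marked=A B C E F
Unmarked (collected): D

Answer: A B C E F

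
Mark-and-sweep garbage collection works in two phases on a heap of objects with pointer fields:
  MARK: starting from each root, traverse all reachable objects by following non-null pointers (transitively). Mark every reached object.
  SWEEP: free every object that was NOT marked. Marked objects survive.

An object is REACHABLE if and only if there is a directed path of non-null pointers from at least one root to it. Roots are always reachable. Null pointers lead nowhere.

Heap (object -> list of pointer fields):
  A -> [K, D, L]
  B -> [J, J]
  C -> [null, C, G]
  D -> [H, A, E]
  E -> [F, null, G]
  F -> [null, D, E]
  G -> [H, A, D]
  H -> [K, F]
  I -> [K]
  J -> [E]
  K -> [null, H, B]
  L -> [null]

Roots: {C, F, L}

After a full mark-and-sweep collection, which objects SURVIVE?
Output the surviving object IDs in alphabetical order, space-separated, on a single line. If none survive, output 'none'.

Roots: C F L
Mark C: refs=null C G, marked=C
Mark F: refs=null D E, marked=C F
Mark L: refs=null, marked=C F L
Mark G: refs=H A D, marked=C F G L
Mark D: refs=H A E, marked=C D F G L
Mark E: refs=F null G, marked=C D E F G L
Mark H: refs=K F, marked=C D E F G H L
Mark A: refs=K D L, marked=A C D E F G H L
Mark K: refs=null H B, marked=A C D E F G H K L
Mark B: refs=J J, marked=A B C D E F G H K L
Mark J: refs=E, marked=A B C D E F G H J K L
Unmarked (collected): I

Answer: A B C D E F G H J K L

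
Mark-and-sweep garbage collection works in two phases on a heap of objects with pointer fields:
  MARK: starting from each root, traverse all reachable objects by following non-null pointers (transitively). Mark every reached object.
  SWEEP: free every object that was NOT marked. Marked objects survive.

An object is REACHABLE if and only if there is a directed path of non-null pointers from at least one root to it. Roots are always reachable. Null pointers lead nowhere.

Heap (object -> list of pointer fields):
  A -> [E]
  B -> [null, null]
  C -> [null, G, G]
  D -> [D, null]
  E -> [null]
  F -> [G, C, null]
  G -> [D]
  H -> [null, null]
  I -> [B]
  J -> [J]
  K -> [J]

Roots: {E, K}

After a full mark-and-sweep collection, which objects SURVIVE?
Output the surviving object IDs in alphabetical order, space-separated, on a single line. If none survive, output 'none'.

Roots: E K
Mark E: refs=null, marked=E
Mark K: refs=J, marked=E K
Mark J: refs=J, marked=E J K
Unmarked (collected): A B C D F G H I

Answer: E J K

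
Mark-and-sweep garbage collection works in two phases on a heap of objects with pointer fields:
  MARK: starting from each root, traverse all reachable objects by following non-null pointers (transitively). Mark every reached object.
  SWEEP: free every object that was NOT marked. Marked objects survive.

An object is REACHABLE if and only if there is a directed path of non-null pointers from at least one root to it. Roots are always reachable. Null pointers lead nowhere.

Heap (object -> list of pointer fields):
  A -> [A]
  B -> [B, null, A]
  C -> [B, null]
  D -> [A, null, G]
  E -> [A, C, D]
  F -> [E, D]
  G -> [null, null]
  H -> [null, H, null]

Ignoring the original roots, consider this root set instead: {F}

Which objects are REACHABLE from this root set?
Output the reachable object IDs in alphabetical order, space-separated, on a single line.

Roots: F
Mark F: refs=E D, marked=F
Mark E: refs=A C D, marked=E F
Mark D: refs=A null G, marked=D E F
Mark A: refs=A, marked=A D E F
Mark C: refs=B null, marked=A C D E F
Mark G: refs=null null, marked=A C D E F G
Mark B: refs=B null A, marked=A B C D E F G
Unmarked (collected): H

Answer: A B C D E F G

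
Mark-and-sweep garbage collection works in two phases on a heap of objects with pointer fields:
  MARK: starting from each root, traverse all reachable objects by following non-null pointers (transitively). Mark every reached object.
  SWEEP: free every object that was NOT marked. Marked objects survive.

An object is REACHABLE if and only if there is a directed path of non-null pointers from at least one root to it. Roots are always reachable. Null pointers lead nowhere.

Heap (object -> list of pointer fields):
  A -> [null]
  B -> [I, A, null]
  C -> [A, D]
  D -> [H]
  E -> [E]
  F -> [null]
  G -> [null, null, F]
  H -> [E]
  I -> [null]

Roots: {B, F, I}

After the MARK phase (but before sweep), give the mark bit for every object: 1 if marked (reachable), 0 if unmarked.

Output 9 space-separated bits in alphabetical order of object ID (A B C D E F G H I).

Roots: B F I
Mark B: refs=I A null, marked=B
Mark F: refs=null, marked=B F
Mark I: refs=null, marked=B F I
Mark A: refs=null, marked=A B F I
Unmarked (collected): C D E G H

Answer: 1 1 0 0 0 1 0 0 1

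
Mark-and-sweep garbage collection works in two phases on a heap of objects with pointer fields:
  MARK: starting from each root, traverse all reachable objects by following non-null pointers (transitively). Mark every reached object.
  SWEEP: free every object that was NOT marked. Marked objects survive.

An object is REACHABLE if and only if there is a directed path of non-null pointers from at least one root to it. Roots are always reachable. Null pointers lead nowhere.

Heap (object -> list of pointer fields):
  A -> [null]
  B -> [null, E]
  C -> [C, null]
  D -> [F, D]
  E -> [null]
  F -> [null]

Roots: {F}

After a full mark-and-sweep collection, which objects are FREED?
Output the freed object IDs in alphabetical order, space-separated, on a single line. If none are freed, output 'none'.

Answer: A B C D E

Derivation:
Roots: F
Mark F: refs=null, marked=F
Unmarked (collected): A B C D E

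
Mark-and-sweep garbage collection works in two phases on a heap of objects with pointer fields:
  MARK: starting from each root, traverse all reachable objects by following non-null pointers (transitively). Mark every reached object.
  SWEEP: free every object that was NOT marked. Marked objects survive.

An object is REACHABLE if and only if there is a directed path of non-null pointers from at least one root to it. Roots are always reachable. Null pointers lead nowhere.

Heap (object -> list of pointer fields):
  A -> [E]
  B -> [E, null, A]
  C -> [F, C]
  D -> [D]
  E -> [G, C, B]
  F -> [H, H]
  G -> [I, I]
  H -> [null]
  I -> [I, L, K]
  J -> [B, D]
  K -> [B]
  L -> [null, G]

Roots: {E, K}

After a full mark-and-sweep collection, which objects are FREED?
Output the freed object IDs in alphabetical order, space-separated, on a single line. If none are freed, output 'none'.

Answer: D J

Derivation:
Roots: E K
Mark E: refs=G C B, marked=E
Mark K: refs=B, marked=E K
Mark G: refs=I I, marked=E G K
Mark C: refs=F C, marked=C E G K
Mark B: refs=E null A, marked=B C E G K
Mark I: refs=I L K, marked=B C E G I K
Mark F: refs=H H, marked=B C E F G I K
Mark A: refs=E, marked=A B C E F G I K
Mark L: refs=null G, marked=A B C E F G I K L
Mark H: refs=null, marked=A B C E F G H I K L
Unmarked (collected): D J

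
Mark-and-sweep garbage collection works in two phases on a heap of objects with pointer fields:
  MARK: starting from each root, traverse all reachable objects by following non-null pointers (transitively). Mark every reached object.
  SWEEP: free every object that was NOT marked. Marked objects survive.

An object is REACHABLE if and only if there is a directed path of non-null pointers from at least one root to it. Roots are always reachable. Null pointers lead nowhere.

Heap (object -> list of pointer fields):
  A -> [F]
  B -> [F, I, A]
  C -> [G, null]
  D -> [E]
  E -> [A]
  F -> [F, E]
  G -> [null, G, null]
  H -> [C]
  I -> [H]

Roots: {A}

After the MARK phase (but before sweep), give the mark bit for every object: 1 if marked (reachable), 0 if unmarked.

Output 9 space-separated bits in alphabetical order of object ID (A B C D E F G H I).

Answer: 1 0 0 0 1 1 0 0 0

Derivation:
Roots: A
Mark A: refs=F, marked=A
Mark F: refs=F E, marked=A F
Mark E: refs=A, marked=A E F
Unmarked (collected): B C D G H I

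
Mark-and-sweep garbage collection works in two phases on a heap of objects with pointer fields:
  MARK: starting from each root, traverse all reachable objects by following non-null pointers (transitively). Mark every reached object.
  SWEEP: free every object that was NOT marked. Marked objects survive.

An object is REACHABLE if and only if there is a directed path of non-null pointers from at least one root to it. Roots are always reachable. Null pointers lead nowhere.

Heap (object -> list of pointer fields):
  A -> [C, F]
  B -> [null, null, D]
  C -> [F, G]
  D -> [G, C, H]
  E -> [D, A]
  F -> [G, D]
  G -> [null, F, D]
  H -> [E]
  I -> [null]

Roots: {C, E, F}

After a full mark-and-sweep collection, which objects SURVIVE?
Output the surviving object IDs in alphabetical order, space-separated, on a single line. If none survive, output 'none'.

Answer: A C D E F G H

Derivation:
Roots: C E F
Mark C: refs=F G, marked=C
Mark E: refs=D A, marked=C E
Mark F: refs=G D, marked=C E F
Mark G: refs=null F D, marked=C E F G
Mark D: refs=G C H, marked=C D E F G
Mark A: refs=C F, marked=A C D E F G
Mark H: refs=E, marked=A C D E F G H
Unmarked (collected): B I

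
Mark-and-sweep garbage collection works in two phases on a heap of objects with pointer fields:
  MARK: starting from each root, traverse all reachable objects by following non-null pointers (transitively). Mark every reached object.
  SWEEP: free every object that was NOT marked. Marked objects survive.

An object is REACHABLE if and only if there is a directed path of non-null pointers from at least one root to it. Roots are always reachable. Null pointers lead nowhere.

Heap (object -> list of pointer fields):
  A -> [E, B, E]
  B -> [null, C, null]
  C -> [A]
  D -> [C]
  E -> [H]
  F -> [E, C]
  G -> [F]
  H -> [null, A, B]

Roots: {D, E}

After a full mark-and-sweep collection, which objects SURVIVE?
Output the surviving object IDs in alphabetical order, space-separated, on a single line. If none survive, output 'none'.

Answer: A B C D E H

Derivation:
Roots: D E
Mark D: refs=C, marked=D
Mark E: refs=H, marked=D E
Mark C: refs=A, marked=C D E
Mark H: refs=null A B, marked=C D E H
Mark A: refs=E B E, marked=A C D E H
Mark B: refs=null C null, marked=A B C D E H
Unmarked (collected): F G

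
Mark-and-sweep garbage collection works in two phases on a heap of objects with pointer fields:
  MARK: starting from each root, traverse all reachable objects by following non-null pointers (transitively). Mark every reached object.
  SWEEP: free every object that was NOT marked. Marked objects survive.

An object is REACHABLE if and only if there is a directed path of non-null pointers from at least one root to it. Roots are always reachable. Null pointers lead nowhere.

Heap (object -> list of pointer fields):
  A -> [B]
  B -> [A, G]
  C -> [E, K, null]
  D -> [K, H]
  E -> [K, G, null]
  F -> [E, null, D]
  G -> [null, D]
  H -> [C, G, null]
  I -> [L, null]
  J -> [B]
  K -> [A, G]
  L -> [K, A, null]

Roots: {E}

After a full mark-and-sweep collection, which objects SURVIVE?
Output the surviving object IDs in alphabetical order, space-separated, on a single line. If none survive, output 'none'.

Answer: A B C D E G H K

Derivation:
Roots: E
Mark E: refs=K G null, marked=E
Mark K: refs=A G, marked=E K
Mark G: refs=null D, marked=E G K
Mark A: refs=B, marked=A E G K
Mark D: refs=K H, marked=A D E G K
Mark B: refs=A G, marked=A B D E G K
Mark H: refs=C G null, marked=A B D E G H K
Mark C: refs=E K null, marked=A B C D E G H K
Unmarked (collected): F I J L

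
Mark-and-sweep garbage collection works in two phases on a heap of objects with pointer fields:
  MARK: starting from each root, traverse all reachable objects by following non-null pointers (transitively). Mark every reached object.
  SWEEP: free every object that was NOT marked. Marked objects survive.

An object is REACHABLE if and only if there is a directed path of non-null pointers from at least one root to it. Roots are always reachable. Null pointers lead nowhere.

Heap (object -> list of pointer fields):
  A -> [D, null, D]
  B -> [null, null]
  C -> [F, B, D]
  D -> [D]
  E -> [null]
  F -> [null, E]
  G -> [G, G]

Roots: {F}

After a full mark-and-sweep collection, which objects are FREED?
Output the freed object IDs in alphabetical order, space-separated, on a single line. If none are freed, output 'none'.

Answer: A B C D G

Derivation:
Roots: F
Mark F: refs=null E, marked=F
Mark E: refs=null, marked=E F
Unmarked (collected): A B C D G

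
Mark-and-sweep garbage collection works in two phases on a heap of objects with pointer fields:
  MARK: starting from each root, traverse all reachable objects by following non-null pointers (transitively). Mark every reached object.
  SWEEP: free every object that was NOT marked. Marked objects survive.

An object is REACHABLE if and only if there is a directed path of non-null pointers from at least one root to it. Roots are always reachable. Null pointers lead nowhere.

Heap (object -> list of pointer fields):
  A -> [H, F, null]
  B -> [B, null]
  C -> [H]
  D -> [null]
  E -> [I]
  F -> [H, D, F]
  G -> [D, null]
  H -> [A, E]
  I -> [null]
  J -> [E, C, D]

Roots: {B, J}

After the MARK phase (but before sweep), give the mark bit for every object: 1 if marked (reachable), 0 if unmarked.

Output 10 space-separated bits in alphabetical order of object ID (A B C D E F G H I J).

Answer: 1 1 1 1 1 1 0 1 1 1

Derivation:
Roots: B J
Mark B: refs=B null, marked=B
Mark J: refs=E C D, marked=B J
Mark E: refs=I, marked=B E J
Mark C: refs=H, marked=B C E J
Mark D: refs=null, marked=B C D E J
Mark I: refs=null, marked=B C D E I J
Mark H: refs=A E, marked=B C D E H I J
Mark A: refs=H F null, marked=A B C D E H I J
Mark F: refs=H D F, marked=A B C D E F H I J
Unmarked (collected): G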